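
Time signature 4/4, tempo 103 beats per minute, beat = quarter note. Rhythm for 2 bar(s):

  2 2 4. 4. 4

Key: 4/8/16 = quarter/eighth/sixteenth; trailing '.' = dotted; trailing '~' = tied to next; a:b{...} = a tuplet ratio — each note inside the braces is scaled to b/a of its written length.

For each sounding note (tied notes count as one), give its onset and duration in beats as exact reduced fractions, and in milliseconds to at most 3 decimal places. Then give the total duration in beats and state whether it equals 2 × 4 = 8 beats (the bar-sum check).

1) 0.0ms=0b +1165.049ms=2b
2) 1165.049ms=2b +1165.049ms=2b
3) 2330.097ms=4b +873.786ms=3/2b
4) 3203.883ms=11/2b +873.786ms=3/2b
5) 4077.67ms=7b +582.524ms=1b
Σ=8b of 8 (103bpm 4/4) — PASS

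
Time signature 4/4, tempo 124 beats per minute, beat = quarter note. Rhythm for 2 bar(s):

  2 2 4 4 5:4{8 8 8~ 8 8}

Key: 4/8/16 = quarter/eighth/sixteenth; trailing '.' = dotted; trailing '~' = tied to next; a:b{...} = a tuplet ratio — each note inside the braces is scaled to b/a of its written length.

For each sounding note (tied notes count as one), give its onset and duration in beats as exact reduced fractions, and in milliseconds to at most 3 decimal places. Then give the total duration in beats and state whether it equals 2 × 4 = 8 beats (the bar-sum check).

1) 0.0ms=0b +967.742ms=2b
2) 967.742ms=2b +967.742ms=2b
3) 1935.484ms=4b +483.871ms=1b
4) 2419.355ms=5b +483.871ms=1b
5) 2903.226ms=6b +193.548ms=2/5b
6) 3096.774ms=32/5b +193.548ms=2/5b
7) 3290.323ms=34/5b +387.097ms=4/5b
8) 3677.419ms=38/5b +193.548ms=2/5b
Σ=8b of 8 (124bpm 4/4) — PASS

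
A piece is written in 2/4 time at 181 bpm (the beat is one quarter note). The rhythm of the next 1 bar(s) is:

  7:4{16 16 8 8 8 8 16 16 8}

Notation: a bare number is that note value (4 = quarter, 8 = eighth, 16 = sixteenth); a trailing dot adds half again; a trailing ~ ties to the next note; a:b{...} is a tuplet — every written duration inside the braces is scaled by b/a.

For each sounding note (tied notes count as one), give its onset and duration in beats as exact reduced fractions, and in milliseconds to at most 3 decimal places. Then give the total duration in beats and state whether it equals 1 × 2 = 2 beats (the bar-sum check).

1) 0.0ms=0b +47.356ms=1/7b
2) 47.356ms=1/7b +47.356ms=1/7b
3) 94.712ms=2/7b +94.712ms=2/7b
4) 189.424ms=4/7b +94.712ms=2/7b
5) 284.136ms=6/7b +94.712ms=2/7b
6) 378.848ms=8/7b +94.712ms=2/7b
7) 473.56ms=10/7b +47.356ms=1/7b
8) 520.916ms=11/7b +47.356ms=1/7b
9) 568.272ms=12/7b +94.712ms=2/7b
Σ=2b of 2 (181bpm 2/4) — PASS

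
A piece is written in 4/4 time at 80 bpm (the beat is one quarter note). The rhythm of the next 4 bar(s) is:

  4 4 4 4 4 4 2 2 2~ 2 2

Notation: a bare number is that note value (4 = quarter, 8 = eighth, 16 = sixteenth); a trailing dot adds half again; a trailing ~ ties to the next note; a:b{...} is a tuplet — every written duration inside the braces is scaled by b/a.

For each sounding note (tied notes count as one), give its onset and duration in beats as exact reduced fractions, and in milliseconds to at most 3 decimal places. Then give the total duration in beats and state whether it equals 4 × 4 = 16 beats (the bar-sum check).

1) 0.0ms=0b +750.0ms=1b
2) 750.0ms=1b +750.0ms=1b
3) 1500.0ms=2b +750.0ms=1b
4) 2250.0ms=3b +750.0ms=1b
5) 3000.0ms=4b +750.0ms=1b
6) 3750.0ms=5b +750.0ms=1b
7) 4500.0ms=6b +1500.0ms=2b
8) 6000.0ms=8b +1500.0ms=2b
9) 7500.0ms=10b +3000.0ms=4b
10) 10500.0ms=14b +1500.0ms=2b
Σ=16b of 16 (80bpm 4/4) — PASS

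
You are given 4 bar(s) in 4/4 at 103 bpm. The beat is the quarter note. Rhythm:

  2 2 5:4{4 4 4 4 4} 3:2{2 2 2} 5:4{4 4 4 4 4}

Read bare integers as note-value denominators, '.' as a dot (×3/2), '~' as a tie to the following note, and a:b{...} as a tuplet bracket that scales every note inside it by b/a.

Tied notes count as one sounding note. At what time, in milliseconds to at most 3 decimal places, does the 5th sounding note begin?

1. 0.0ms @ 0 + 1165.049ms (2)
2. 1165.049ms @ 2 + 1165.049ms (2)
3. 2330.097ms @ 4 + 466.019ms (4/5)
4. 2796.117ms @ 24/5 + 466.019ms (4/5)
5. 3262.136ms @ 28/5 + 466.019ms (4/5)
6. 3728.155ms @ 32/5 + 466.019ms (4/5)
7. 4194.175ms @ 36/5 + 466.019ms (4/5)
8. 4660.194ms @ 8 + 776.699ms (4/3)
9. 5436.893ms @ 28/3 + 776.699ms (4/3)
10. 6213.592ms @ 32/3 + 776.699ms (4/3)
11. 6990.291ms @ 12 + 466.019ms (4/5)
12. 7456.311ms @ 64/5 + 466.019ms (4/5)
13. 7922.33ms @ 68/5 + 466.019ms (4/5)
14. 8388.35ms @ 72/5 + 466.019ms (4/5)
15. 8854.369ms @ 76/5 + 466.019ms (4/5)

note 5 onset = 28/5b = 3262.136ms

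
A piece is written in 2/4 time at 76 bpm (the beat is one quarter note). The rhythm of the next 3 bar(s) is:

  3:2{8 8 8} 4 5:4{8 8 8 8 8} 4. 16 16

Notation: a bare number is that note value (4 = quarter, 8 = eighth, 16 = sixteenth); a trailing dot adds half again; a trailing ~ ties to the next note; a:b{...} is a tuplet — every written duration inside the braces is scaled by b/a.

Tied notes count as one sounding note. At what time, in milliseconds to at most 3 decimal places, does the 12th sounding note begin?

note 12 onset = 23/4b = 4539.474ms

1. 0.0ms @ 0 + 263.158ms (1/3)
2. 263.158ms @ 1/3 + 263.158ms (1/3)
3. 526.316ms @ 2/3 + 263.158ms (1/3)
4. 789.474ms @ 1 + 789.474ms (1)
5. 1578.947ms @ 2 + 315.789ms (2/5)
6. 1894.737ms @ 12/5 + 315.789ms (2/5)
7. 2210.526ms @ 14/5 + 315.789ms (2/5)
8. 2526.316ms @ 16/5 + 315.789ms (2/5)
9. 2842.105ms @ 18/5 + 315.789ms (2/5)
10. 3157.895ms @ 4 + 1184.211ms (3/2)
11. 4342.105ms @ 11/2 + 197.368ms (1/4)
12. 4539.474ms @ 23/4 + 197.368ms (1/4)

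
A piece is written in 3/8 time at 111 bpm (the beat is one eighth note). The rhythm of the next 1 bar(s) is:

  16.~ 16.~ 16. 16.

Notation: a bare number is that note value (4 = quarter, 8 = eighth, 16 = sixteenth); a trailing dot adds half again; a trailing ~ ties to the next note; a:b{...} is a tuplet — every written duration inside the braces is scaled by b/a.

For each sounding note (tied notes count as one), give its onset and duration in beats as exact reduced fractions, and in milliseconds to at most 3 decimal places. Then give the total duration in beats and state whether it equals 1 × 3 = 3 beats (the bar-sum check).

1) 0.0ms=0b +1216.216ms=9/4b
2) 1216.216ms=9/4b +405.405ms=3/4b
Σ=3b of 3 (111bpm 3/8) — PASS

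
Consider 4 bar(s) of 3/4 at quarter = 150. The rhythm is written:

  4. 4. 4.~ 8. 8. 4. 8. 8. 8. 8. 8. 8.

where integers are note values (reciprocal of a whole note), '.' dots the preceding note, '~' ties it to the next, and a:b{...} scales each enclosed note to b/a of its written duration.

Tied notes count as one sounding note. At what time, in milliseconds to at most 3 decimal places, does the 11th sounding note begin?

1. 0.0ms @ 0 + 600.0ms (3/2)
2. 600.0ms @ 3/2 + 600.0ms (3/2)
3. 1200.0ms @ 3 + 900.0ms (9/4)
4. 2100.0ms @ 21/4 + 300.0ms (3/4)
5. 2400.0ms @ 6 + 600.0ms (3/2)
6. 3000.0ms @ 15/2 + 300.0ms (3/4)
7. 3300.0ms @ 33/4 + 300.0ms (3/4)
8. 3600.0ms @ 9 + 300.0ms (3/4)
9. 3900.0ms @ 39/4 + 300.0ms (3/4)
10. 4200.0ms @ 21/2 + 300.0ms (3/4)
11. 4500.0ms @ 45/4 + 300.0ms (3/4)

note 11 onset = 45/4b = 4500.0ms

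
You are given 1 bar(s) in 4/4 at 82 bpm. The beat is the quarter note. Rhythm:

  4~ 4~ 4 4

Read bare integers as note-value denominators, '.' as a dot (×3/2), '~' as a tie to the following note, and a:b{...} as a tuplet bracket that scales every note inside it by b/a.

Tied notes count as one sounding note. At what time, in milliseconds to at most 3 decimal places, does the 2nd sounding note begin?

note 2 onset = 3b = 2195.122ms

1. 0.0ms @ 0 + 2195.122ms (3)
2. 2195.122ms @ 3 + 731.707ms (1)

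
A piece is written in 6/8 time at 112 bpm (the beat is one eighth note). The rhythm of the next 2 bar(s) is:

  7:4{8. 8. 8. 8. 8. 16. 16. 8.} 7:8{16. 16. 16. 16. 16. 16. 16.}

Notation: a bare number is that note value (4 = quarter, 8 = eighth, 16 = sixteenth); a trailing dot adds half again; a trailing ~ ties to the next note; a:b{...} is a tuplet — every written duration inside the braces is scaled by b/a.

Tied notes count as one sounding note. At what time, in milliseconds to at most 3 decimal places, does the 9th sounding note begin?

1. 0.0ms @ 0 + 459.184ms (6/7)
2. 459.184ms @ 6/7 + 459.184ms (6/7)
3. 918.367ms @ 12/7 + 459.184ms (6/7)
4. 1377.551ms @ 18/7 + 459.184ms (6/7)
5. 1836.735ms @ 24/7 + 459.184ms (6/7)
6. 2295.918ms @ 30/7 + 229.592ms (3/7)
7. 2525.51ms @ 33/7 + 229.592ms (3/7)
8. 2755.102ms @ 36/7 + 459.184ms (6/7)
9. 3214.286ms @ 6 + 459.184ms (6/7)
10. 3673.469ms @ 48/7 + 459.184ms (6/7)
11. 4132.653ms @ 54/7 + 459.184ms (6/7)
12. 4591.837ms @ 60/7 + 459.184ms (6/7)
13. 5051.02ms @ 66/7 + 459.184ms (6/7)
14. 5510.204ms @ 72/7 + 459.184ms (6/7)
15. 5969.388ms @ 78/7 + 459.184ms (6/7)

note 9 onset = 6b = 3214.286ms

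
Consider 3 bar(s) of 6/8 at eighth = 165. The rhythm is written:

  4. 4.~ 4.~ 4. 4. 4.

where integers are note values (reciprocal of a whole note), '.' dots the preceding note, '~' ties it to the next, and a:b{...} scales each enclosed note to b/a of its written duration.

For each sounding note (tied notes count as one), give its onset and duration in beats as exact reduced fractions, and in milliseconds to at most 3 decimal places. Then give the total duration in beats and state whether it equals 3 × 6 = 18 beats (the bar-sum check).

1) 0.0ms=0b +1090.909ms=3b
2) 1090.909ms=3b +3272.727ms=9b
3) 4363.636ms=12b +1090.909ms=3b
4) 5454.545ms=15b +1090.909ms=3b
Σ=18b of 18 (165bpm 6/8) — PASS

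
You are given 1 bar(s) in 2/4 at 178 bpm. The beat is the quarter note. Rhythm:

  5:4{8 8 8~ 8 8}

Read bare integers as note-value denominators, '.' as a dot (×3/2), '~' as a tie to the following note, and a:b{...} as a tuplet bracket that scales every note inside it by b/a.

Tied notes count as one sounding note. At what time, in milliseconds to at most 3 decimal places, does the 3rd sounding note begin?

note 3 onset = 4/5b = 269.663ms

1. 0.0ms @ 0 + 134.831ms (2/5)
2. 134.831ms @ 2/5 + 134.831ms (2/5)
3. 269.663ms @ 4/5 + 269.663ms (4/5)
4. 539.326ms @ 8/5 + 134.831ms (2/5)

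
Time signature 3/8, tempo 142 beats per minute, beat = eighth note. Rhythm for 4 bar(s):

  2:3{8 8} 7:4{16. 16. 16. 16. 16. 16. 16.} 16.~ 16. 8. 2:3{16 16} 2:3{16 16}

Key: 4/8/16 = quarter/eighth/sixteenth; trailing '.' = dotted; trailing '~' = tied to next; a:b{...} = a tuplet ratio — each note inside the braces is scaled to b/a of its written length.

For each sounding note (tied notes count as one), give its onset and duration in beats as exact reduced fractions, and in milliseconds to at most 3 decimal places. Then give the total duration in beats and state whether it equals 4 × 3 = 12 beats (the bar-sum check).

1) 0.0ms=0b +633.803ms=3/2b
2) 633.803ms=3/2b +633.803ms=3/2b
3) 1267.606ms=3b +181.087ms=3/7b
4) 1448.692ms=24/7b +181.087ms=3/7b
5) 1629.779ms=27/7b +181.087ms=3/7b
6) 1810.865ms=30/7b +181.087ms=3/7b
7) 1991.952ms=33/7b +181.087ms=3/7b
8) 2173.038ms=36/7b +181.087ms=3/7b
9) 2354.125ms=39/7b +181.087ms=3/7b
10) 2535.211ms=6b +633.803ms=3/2b
11) 3169.014ms=15/2b +633.803ms=3/2b
12) 3802.817ms=9b +316.901ms=3/4b
13) 4119.718ms=39/4b +316.901ms=3/4b
14) 4436.62ms=21/2b +316.901ms=3/4b
15) 4753.521ms=45/4b +316.901ms=3/4b
Σ=12b of 12 (142bpm 3/8) — PASS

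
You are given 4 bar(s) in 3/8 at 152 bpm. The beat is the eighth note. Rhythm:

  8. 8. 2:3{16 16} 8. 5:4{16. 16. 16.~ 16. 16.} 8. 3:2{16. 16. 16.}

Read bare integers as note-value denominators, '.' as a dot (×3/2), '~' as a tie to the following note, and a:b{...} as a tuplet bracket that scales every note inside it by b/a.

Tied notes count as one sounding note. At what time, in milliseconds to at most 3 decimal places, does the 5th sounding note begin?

note 5 onset = 9/2b = 1776.316ms

1. 0.0ms @ 0 + 592.105ms (3/2)
2. 592.105ms @ 3/2 + 592.105ms (3/2)
3. 1184.211ms @ 3 + 296.053ms (3/4)
4. 1480.263ms @ 15/4 + 296.053ms (3/4)
5. 1776.316ms @ 9/2 + 592.105ms (3/2)
6. 2368.421ms @ 6 + 236.842ms (3/5)
7. 2605.263ms @ 33/5 + 236.842ms (3/5)
8. 2842.105ms @ 36/5 + 473.684ms (6/5)
9. 3315.789ms @ 42/5 + 236.842ms (3/5)
10. 3552.632ms @ 9 + 592.105ms (3/2)
11. 4144.737ms @ 21/2 + 197.368ms (1/2)
12. 4342.105ms @ 11 + 197.368ms (1/2)
13. 4539.474ms @ 23/2 + 197.368ms (1/2)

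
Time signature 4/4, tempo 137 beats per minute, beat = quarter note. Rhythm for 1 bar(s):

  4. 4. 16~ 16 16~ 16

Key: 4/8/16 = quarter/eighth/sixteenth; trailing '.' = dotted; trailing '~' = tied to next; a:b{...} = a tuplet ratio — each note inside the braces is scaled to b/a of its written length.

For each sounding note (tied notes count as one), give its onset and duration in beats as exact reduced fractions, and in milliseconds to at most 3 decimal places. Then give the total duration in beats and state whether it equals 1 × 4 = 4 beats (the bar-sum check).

1) 0.0ms=0b +656.934ms=3/2b
2) 656.934ms=3/2b +656.934ms=3/2b
3) 1313.869ms=3b +218.978ms=1/2b
4) 1532.847ms=7/2b +218.978ms=1/2b
Σ=4b of 4 (137bpm 4/4) — PASS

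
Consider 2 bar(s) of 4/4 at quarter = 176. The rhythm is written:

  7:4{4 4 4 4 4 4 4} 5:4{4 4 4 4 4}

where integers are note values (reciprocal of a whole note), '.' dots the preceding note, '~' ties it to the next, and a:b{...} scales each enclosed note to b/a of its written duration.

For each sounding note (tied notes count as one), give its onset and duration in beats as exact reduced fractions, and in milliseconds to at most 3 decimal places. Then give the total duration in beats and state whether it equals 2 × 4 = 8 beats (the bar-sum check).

1) 0.0ms=0b +194.805ms=4/7b
2) 194.805ms=4/7b +194.805ms=4/7b
3) 389.61ms=8/7b +194.805ms=4/7b
4) 584.416ms=12/7b +194.805ms=4/7b
5) 779.221ms=16/7b +194.805ms=4/7b
6) 974.026ms=20/7b +194.805ms=4/7b
7) 1168.831ms=24/7b +194.805ms=4/7b
8) 1363.636ms=4b +272.727ms=4/5b
9) 1636.364ms=24/5b +272.727ms=4/5b
10) 1909.091ms=28/5b +272.727ms=4/5b
11) 2181.818ms=32/5b +272.727ms=4/5b
12) 2454.545ms=36/5b +272.727ms=4/5b
Σ=8b of 8 (176bpm 4/4) — PASS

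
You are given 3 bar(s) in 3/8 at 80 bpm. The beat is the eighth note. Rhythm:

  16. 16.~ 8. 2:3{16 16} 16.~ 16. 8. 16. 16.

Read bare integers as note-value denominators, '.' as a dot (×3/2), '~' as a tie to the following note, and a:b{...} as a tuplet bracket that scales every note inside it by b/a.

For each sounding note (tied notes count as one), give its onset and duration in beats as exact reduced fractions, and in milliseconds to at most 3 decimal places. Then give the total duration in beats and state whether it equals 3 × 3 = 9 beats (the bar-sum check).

1) 0.0ms=0b +562.5ms=3/4b
2) 562.5ms=3/4b +1687.5ms=9/4b
3) 2250.0ms=3b +562.5ms=3/4b
4) 2812.5ms=15/4b +562.5ms=3/4b
5) 3375.0ms=9/2b +1125.0ms=3/2b
6) 4500.0ms=6b +1125.0ms=3/2b
7) 5625.0ms=15/2b +562.5ms=3/4b
8) 6187.5ms=33/4b +562.5ms=3/4b
Σ=9b of 9 (80bpm 3/8) — PASS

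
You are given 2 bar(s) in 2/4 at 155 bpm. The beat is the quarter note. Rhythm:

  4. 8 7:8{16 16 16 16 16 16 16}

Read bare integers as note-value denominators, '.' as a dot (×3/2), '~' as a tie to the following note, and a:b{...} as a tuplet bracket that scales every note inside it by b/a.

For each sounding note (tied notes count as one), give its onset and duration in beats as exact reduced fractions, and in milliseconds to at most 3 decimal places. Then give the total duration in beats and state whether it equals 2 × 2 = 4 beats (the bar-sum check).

1) 0.0ms=0b +580.645ms=3/2b
2) 580.645ms=3/2b +193.548ms=1/2b
3) 774.194ms=2b +110.599ms=2/7b
4) 884.793ms=16/7b +110.599ms=2/7b
5) 995.392ms=18/7b +110.599ms=2/7b
6) 1105.991ms=20/7b +110.599ms=2/7b
7) 1216.59ms=22/7b +110.599ms=2/7b
8) 1327.189ms=24/7b +110.599ms=2/7b
9) 1437.788ms=26/7b +110.599ms=2/7b
Σ=4b of 4 (155bpm 2/4) — PASS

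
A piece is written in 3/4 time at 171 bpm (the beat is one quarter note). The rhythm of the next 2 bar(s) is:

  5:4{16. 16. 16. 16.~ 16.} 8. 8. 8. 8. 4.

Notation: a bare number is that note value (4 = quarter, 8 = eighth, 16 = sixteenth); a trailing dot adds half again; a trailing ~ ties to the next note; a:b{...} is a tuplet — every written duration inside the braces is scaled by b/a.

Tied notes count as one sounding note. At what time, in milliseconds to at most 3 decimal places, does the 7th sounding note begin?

1. 0.0ms @ 0 + 105.263ms (3/10)
2. 105.263ms @ 3/10 + 105.263ms (3/10)
3. 210.526ms @ 3/5 + 105.263ms (3/10)
4. 315.789ms @ 9/10 + 210.526ms (3/5)
5. 526.316ms @ 3/2 + 263.158ms (3/4)
6. 789.474ms @ 9/4 + 263.158ms (3/4)
7. 1052.632ms @ 3 + 263.158ms (3/4)
8. 1315.789ms @ 15/4 + 263.158ms (3/4)
9. 1578.947ms @ 9/2 + 526.316ms (3/2)

note 7 onset = 3b = 1052.632ms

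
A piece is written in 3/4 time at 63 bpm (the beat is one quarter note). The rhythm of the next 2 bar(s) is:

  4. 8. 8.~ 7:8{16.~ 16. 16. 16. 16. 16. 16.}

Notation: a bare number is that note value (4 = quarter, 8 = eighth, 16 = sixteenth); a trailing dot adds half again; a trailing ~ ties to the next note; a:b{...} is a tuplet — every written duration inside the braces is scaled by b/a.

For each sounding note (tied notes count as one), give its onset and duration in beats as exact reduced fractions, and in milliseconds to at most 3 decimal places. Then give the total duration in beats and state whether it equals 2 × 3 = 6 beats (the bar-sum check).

1) 0.0ms=0b +1428.571ms=3/2b
2) 1428.571ms=3/2b +714.286ms=3/4b
3) 2142.857ms=9/4b +1530.612ms=45/28b
4) 3673.469ms=27/7b +408.163ms=3/7b
5) 4081.633ms=30/7b +408.163ms=3/7b
6) 4489.796ms=33/7b +408.163ms=3/7b
7) 4897.959ms=36/7b +408.163ms=3/7b
8) 5306.122ms=39/7b +408.163ms=3/7b
Σ=6b of 6 (63bpm 3/4) — PASS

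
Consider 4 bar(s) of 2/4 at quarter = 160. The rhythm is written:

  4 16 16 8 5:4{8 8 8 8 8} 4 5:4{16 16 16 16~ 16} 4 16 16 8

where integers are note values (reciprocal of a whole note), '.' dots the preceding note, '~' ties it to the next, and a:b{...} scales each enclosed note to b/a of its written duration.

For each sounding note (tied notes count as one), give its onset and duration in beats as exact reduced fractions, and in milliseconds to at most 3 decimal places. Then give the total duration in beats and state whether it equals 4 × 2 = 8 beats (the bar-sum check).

1) 0.0ms=0b +375.0ms=1b
2) 375.0ms=1b +93.75ms=1/4b
3) 468.75ms=5/4b +93.75ms=1/4b
4) 562.5ms=3/2b +187.5ms=1/2b
5) 750.0ms=2b +150.0ms=2/5b
6) 900.0ms=12/5b +150.0ms=2/5b
7) 1050.0ms=14/5b +150.0ms=2/5b
8) 1200.0ms=16/5b +150.0ms=2/5b
9) 1350.0ms=18/5b +150.0ms=2/5b
10) 1500.0ms=4b +375.0ms=1b
11) 1875.0ms=5b +75.0ms=1/5b
12) 1950.0ms=26/5b +75.0ms=1/5b
13) 2025.0ms=27/5b +75.0ms=1/5b
14) 2100.0ms=28/5b +150.0ms=2/5b
15) 2250.0ms=6b +375.0ms=1b
16) 2625.0ms=7b +93.75ms=1/4b
17) 2718.75ms=29/4b +93.75ms=1/4b
18) 2812.5ms=15/2b +187.5ms=1/2b
Σ=8b of 8 (160bpm 2/4) — PASS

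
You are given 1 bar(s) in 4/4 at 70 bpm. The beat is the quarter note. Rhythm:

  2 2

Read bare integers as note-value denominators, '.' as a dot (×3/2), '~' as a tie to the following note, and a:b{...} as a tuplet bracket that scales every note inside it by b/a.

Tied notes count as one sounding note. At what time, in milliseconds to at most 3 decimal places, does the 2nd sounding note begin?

note 2 onset = 2b = 1714.286ms

1. 0.0ms @ 0 + 1714.286ms (2)
2. 1714.286ms @ 2 + 1714.286ms (2)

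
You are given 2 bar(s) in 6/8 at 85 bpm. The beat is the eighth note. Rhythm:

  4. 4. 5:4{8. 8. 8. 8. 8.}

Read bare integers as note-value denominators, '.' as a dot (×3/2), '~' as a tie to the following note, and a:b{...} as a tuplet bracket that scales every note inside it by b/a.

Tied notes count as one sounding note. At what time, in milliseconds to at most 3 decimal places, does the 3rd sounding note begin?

note 3 onset = 6b = 4235.294ms

1. 0.0ms @ 0 + 2117.647ms (3)
2. 2117.647ms @ 3 + 2117.647ms (3)
3. 4235.294ms @ 6 + 847.059ms (6/5)
4. 5082.353ms @ 36/5 + 847.059ms (6/5)
5. 5929.412ms @ 42/5 + 847.059ms (6/5)
6. 6776.471ms @ 48/5 + 847.059ms (6/5)
7. 7623.529ms @ 54/5 + 847.059ms (6/5)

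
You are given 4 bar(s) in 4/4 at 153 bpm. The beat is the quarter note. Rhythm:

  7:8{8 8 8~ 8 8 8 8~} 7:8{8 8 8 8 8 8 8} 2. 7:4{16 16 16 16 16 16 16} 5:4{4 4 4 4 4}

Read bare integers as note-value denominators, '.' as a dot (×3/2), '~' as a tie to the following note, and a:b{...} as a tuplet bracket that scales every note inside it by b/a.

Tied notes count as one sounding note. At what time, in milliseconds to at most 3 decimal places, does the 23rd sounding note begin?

note 23 onset = 68/5b = 5333.333ms

1. 0.0ms @ 0 + 224.09ms (4/7)
2. 224.09ms @ 4/7 + 224.09ms (4/7)
3. 448.179ms @ 8/7 + 448.179ms (8/7)
4. 896.359ms @ 16/7 + 224.09ms (4/7)
5. 1120.448ms @ 20/7 + 224.09ms (4/7)
6. 1344.538ms @ 24/7 + 448.179ms (8/7)
7. 1792.717ms @ 32/7 + 224.09ms (4/7)
8. 2016.807ms @ 36/7 + 224.09ms (4/7)
9. 2240.896ms @ 40/7 + 224.09ms (4/7)
10. 2464.986ms @ 44/7 + 224.09ms (4/7)
11. 2689.076ms @ 48/7 + 224.09ms (4/7)
12. 2913.165ms @ 52/7 + 224.09ms (4/7)
13. 3137.255ms @ 8 + 1176.471ms (3)
14. 4313.725ms @ 11 + 56.022ms (1/7)
15. 4369.748ms @ 78/7 + 56.022ms (1/7)
16. 4425.77ms @ 79/7 + 56.022ms (1/7)
17. 4481.793ms @ 80/7 + 56.022ms (1/7)
18. 4537.815ms @ 81/7 + 56.022ms (1/7)
19. 4593.838ms @ 82/7 + 56.022ms (1/7)
20. 4649.86ms @ 83/7 + 56.022ms (1/7)
21. 4705.882ms @ 12 + 313.725ms (4/5)
22. 5019.608ms @ 64/5 + 313.725ms (4/5)
23. 5333.333ms @ 68/5 + 313.725ms (4/5)
24. 5647.059ms @ 72/5 + 313.725ms (4/5)
25. 5960.784ms @ 76/5 + 313.725ms (4/5)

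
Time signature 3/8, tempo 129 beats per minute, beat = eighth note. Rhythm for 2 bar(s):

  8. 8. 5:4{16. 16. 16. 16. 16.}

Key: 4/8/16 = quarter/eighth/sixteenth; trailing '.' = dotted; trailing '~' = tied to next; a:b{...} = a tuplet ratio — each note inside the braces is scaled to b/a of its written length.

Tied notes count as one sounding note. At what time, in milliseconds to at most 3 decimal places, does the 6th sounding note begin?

note 6 onset = 24/5b = 2232.558ms

1. 0.0ms @ 0 + 697.674ms (3/2)
2. 697.674ms @ 3/2 + 697.674ms (3/2)
3. 1395.349ms @ 3 + 279.07ms (3/5)
4. 1674.419ms @ 18/5 + 279.07ms (3/5)
5. 1953.488ms @ 21/5 + 279.07ms (3/5)
6. 2232.558ms @ 24/5 + 279.07ms (3/5)
7. 2511.628ms @ 27/5 + 279.07ms (3/5)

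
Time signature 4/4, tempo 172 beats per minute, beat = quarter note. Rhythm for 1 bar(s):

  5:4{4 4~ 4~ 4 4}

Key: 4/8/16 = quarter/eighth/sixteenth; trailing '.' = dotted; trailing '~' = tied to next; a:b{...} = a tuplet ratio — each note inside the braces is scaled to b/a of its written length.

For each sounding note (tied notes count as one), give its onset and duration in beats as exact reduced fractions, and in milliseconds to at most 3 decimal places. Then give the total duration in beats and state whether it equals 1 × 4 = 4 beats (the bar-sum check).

1) 0.0ms=0b +279.07ms=4/5b
2) 279.07ms=4/5b +837.209ms=12/5b
3) 1116.279ms=16/5b +279.07ms=4/5b
Σ=4b of 4 (172bpm 4/4) — PASS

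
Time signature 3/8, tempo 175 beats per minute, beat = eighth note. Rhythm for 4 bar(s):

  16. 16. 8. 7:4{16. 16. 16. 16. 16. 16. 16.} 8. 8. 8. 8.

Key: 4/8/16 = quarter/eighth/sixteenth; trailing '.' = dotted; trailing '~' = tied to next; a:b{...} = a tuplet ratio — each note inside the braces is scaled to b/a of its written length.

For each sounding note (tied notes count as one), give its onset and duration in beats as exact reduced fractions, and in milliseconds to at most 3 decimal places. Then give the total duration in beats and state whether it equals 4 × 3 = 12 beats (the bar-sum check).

1) 0.0ms=0b +257.143ms=3/4b
2) 257.143ms=3/4b +257.143ms=3/4b
3) 514.286ms=3/2b +514.286ms=3/2b
4) 1028.571ms=3b +146.939ms=3/7b
5) 1175.51ms=24/7b +146.939ms=3/7b
6) 1322.449ms=27/7b +146.939ms=3/7b
7) 1469.388ms=30/7b +146.939ms=3/7b
8) 1616.327ms=33/7b +146.939ms=3/7b
9) 1763.265ms=36/7b +146.939ms=3/7b
10) 1910.204ms=39/7b +146.939ms=3/7b
11) 2057.143ms=6b +514.286ms=3/2b
12) 2571.429ms=15/2b +514.286ms=3/2b
13) 3085.714ms=9b +514.286ms=3/2b
14) 3600.0ms=21/2b +514.286ms=3/2b
Σ=12b of 12 (175bpm 3/8) — PASS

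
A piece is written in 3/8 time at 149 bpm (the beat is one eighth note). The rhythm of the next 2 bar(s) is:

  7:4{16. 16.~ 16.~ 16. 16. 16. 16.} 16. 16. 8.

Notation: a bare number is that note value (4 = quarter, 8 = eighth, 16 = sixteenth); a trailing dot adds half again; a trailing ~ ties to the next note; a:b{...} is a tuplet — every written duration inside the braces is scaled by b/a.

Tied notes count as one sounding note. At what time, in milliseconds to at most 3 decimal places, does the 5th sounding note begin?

note 5 onset = 18/7b = 1035.475ms

1. 0.0ms @ 0 + 172.579ms (3/7)
2. 172.579ms @ 3/7 + 517.737ms (9/7)
3. 690.316ms @ 12/7 + 172.579ms (3/7)
4. 862.895ms @ 15/7 + 172.579ms (3/7)
5. 1035.475ms @ 18/7 + 172.579ms (3/7)
6. 1208.054ms @ 3 + 302.013ms (3/4)
7. 1510.067ms @ 15/4 + 302.013ms (3/4)
8. 1812.081ms @ 9/2 + 604.027ms (3/2)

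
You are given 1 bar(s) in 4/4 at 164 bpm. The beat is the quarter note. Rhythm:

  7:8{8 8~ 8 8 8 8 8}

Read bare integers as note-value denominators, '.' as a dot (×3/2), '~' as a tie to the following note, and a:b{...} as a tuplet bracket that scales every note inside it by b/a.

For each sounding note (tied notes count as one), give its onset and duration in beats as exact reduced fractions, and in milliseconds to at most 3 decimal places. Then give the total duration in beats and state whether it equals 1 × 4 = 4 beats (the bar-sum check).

1) 0.0ms=0b +209.059ms=4/7b
2) 209.059ms=4/7b +418.118ms=8/7b
3) 627.178ms=12/7b +209.059ms=4/7b
4) 836.237ms=16/7b +209.059ms=4/7b
5) 1045.296ms=20/7b +209.059ms=4/7b
6) 1254.355ms=24/7b +209.059ms=4/7b
Σ=4b of 4 (164bpm 4/4) — PASS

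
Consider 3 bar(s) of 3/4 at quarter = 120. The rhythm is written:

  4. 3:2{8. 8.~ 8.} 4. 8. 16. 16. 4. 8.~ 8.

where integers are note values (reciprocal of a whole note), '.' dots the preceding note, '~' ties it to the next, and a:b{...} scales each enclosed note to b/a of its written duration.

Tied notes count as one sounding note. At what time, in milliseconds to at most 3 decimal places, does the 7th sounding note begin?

note 7 onset = 45/8b = 2812.5ms

1. 0.0ms @ 0 + 750.0ms (3/2)
2. 750.0ms @ 3/2 + 250.0ms (1/2)
3. 1000.0ms @ 2 + 500.0ms (1)
4. 1500.0ms @ 3 + 750.0ms (3/2)
5. 2250.0ms @ 9/2 + 375.0ms (3/4)
6. 2625.0ms @ 21/4 + 187.5ms (3/8)
7. 2812.5ms @ 45/8 + 187.5ms (3/8)
8. 3000.0ms @ 6 + 750.0ms (3/2)
9. 3750.0ms @ 15/2 + 750.0ms (3/2)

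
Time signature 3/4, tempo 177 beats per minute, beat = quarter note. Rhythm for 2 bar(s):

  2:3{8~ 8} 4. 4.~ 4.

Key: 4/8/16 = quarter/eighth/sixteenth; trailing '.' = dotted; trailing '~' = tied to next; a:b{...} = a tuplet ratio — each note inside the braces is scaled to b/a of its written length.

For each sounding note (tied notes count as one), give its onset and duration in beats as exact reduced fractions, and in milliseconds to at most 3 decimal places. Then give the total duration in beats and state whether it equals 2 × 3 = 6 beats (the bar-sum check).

1) 0.0ms=0b +508.475ms=3/2b
2) 508.475ms=3/2b +508.475ms=3/2b
3) 1016.949ms=3b +1016.949ms=3b
Σ=6b of 6 (177bpm 3/4) — PASS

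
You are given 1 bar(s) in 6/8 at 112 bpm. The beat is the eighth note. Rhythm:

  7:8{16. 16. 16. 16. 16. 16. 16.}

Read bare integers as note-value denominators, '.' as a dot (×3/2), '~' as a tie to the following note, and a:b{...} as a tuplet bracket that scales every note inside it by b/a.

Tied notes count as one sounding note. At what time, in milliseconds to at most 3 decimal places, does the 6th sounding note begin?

note 6 onset = 30/7b = 2295.918ms

1. 0.0ms @ 0 + 459.184ms (6/7)
2. 459.184ms @ 6/7 + 459.184ms (6/7)
3. 918.367ms @ 12/7 + 459.184ms (6/7)
4. 1377.551ms @ 18/7 + 459.184ms (6/7)
5. 1836.735ms @ 24/7 + 459.184ms (6/7)
6. 2295.918ms @ 30/7 + 459.184ms (6/7)
7. 2755.102ms @ 36/7 + 459.184ms (6/7)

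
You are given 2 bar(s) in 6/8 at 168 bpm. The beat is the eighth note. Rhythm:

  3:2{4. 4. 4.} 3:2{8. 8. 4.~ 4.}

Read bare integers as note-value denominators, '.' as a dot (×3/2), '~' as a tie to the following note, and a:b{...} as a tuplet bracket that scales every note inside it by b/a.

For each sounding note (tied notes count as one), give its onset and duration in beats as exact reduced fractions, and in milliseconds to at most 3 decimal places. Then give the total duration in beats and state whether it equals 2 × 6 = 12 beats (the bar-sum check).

1) 0.0ms=0b +714.286ms=2b
2) 714.286ms=2b +714.286ms=2b
3) 1428.571ms=4b +714.286ms=2b
4) 2142.857ms=6b +357.143ms=1b
5) 2500.0ms=7b +357.143ms=1b
6) 2857.143ms=8b +1428.571ms=4b
Σ=12b of 12 (168bpm 6/8) — PASS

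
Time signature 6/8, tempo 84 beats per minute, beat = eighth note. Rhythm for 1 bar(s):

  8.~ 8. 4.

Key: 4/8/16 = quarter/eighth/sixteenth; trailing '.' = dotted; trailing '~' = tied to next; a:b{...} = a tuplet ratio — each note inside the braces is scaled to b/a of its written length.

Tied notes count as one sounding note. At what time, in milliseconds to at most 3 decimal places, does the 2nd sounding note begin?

1. 0.0ms @ 0 + 2142.857ms (3)
2. 2142.857ms @ 3 + 2142.857ms (3)

note 2 onset = 3b = 2142.857ms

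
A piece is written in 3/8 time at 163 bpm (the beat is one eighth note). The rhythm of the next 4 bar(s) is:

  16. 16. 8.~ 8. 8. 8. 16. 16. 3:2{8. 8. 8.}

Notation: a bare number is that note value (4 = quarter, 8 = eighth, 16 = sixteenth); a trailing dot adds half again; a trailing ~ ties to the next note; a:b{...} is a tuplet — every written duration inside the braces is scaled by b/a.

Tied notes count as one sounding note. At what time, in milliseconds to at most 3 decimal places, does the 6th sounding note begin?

note 6 onset = 15/2b = 2760.736ms

1. 0.0ms @ 0 + 276.074ms (3/4)
2. 276.074ms @ 3/4 + 276.074ms (3/4)
3. 552.147ms @ 3/2 + 1104.294ms (3)
4. 1656.442ms @ 9/2 + 552.147ms (3/2)
5. 2208.589ms @ 6 + 552.147ms (3/2)
6. 2760.736ms @ 15/2 + 276.074ms (3/4)
7. 3036.81ms @ 33/4 + 276.074ms (3/4)
8. 3312.883ms @ 9 + 368.098ms (1)
9. 3680.982ms @ 10 + 368.098ms (1)
10. 4049.08ms @ 11 + 368.098ms (1)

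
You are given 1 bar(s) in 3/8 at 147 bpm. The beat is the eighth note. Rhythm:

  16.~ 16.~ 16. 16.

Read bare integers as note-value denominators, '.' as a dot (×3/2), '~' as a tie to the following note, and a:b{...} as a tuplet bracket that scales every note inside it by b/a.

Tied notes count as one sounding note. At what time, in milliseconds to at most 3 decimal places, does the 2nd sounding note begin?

note 2 onset = 9/4b = 918.367ms

1. 0.0ms @ 0 + 918.367ms (9/4)
2. 918.367ms @ 9/4 + 306.122ms (3/4)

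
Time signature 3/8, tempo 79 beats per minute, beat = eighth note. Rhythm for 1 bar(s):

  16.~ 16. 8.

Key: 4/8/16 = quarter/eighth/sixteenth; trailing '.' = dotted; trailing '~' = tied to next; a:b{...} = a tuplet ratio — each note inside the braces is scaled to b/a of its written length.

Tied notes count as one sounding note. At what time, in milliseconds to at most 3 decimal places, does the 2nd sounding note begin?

1. 0.0ms @ 0 + 1139.241ms (3/2)
2. 1139.241ms @ 3/2 + 1139.241ms (3/2)

note 2 onset = 3/2b = 1139.241ms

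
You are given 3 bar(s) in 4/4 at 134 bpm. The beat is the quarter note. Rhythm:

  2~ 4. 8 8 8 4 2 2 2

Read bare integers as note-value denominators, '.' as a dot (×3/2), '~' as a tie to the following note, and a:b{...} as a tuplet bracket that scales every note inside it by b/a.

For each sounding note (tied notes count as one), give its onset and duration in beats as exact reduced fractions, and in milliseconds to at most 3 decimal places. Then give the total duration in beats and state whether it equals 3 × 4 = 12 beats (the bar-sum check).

1) 0.0ms=0b +1567.164ms=7/2b
2) 1567.164ms=7/2b +223.881ms=1/2b
3) 1791.045ms=4b +223.881ms=1/2b
4) 2014.925ms=9/2b +223.881ms=1/2b
5) 2238.806ms=5b +447.761ms=1b
6) 2686.567ms=6b +895.522ms=2b
7) 3582.09ms=8b +895.522ms=2b
8) 4477.612ms=10b +895.522ms=2b
Σ=12b of 12 (134bpm 4/4) — PASS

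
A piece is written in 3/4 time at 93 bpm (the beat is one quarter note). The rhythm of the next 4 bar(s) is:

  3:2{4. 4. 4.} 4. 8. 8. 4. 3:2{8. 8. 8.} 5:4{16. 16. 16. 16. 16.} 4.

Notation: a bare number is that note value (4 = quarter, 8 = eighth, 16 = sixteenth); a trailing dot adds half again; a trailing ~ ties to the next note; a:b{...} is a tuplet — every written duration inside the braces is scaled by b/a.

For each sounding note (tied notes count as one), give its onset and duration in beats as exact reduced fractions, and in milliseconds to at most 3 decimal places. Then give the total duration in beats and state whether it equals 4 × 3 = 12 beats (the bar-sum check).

1) 0.0ms=0b +645.161ms=1b
2) 645.161ms=1b +645.161ms=1b
3) 1290.323ms=2b +645.161ms=1b
4) 1935.484ms=3b +967.742ms=3/2b
5) 2903.226ms=9/2b +483.871ms=3/4b
6) 3387.097ms=21/4b +483.871ms=3/4b
7) 3870.968ms=6b +967.742ms=3/2b
8) 4838.71ms=15/2b +322.581ms=1/2b
9) 5161.29ms=8b +322.581ms=1/2b
10) 5483.871ms=17/2b +322.581ms=1/2b
11) 5806.452ms=9b +193.548ms=3/10b
12) 6000.0ms=93/10b +193.548ms=3/10b
13) 6193.548ms=48/5b +193.548ms=3/10b
14) 6387.097ms=99/10b +193.548ms=3/10b
15) 6580.645ms=51/5b +193.548ms=3/10b
16) 6774.194ms=21/2b +967.742ms=3/2b
Σ=12b of 12 (93bpm 3/4) — PASS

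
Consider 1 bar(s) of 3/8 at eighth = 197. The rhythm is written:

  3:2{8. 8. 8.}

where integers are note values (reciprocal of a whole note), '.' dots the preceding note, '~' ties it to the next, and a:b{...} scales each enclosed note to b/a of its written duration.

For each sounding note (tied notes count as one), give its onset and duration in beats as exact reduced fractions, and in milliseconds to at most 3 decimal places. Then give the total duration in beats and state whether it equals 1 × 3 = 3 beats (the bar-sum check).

1) 0.0ms=0b +304.569ms=1b
2) 304.569ms=1b +304.569ms=1b
3) 609.137ms=2b +304.569ms=1b
Σ=3b of 3 (197bpm 3/8) — PASS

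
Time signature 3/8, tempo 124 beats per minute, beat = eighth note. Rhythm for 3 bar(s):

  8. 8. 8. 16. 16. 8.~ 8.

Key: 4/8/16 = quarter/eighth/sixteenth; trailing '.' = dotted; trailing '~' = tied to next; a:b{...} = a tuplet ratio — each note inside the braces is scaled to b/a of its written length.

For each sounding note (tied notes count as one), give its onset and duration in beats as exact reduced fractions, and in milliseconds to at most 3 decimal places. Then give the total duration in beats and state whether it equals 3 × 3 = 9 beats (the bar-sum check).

1) 0.0ms=0b +725.806ms=3/2b
2) 725.806ms=3/2b +725.806ms=3/2b
3) 1451.613ms=3b +725.806ms=3/2b
4) 2177.419ms=9/2b +362.903ms=3/4b
5) 2540.323ms=21/4b +362.903ms=3/4b
6) 2903.226ms=6b +1451.613ms=3b
Σ=9b of 9 (124bpm 3/8) — PASS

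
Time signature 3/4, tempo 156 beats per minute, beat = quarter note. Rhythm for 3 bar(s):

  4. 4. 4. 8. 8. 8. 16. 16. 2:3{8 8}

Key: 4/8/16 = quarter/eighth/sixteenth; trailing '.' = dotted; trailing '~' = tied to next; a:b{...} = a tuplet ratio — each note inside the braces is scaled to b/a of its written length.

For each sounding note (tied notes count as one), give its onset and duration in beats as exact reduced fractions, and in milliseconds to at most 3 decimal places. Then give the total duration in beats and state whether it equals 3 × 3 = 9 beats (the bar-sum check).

1) 0.0ms=0b +576.923ms=3/2b
2) 576.923ms=3/2b +576.923ms=3/2b
3) 1153.846ms=3b +576.923ms=3/2b
4) 1730.769ms=9/2b +288.462ms=3/4b
5) 2019.231ms=21/4b +288.462ms=3/4b
6) 2307.692ms=6b +288.462ms=3/4b
7) 2596.154ms=27/4b +144.231ms=3/8b
8) 2740.385ms=57/8b +144.231ms=3/8b
9) 2884.615ms=15/2b +288.462ms=3/4b
10) 3173.077ms=33/4b +288.462ms=3/4b
Σ=9b of 9 (156bpm 3/4) — PASS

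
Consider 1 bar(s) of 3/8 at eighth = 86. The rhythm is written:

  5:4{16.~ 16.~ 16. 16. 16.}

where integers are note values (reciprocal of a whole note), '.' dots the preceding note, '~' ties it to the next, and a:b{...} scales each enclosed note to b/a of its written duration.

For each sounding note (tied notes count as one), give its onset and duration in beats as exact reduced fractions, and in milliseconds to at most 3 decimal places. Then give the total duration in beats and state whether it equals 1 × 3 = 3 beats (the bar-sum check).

1) 0.0ms=0b +1255.814ms=9/5b
2) 1255.814ms=9/5b +418.605ms=3/5b
3) 1674.419ms=12/5b +418.605ms=3/5b
Σ=3b of 3 (86bpm 3/8) — PASS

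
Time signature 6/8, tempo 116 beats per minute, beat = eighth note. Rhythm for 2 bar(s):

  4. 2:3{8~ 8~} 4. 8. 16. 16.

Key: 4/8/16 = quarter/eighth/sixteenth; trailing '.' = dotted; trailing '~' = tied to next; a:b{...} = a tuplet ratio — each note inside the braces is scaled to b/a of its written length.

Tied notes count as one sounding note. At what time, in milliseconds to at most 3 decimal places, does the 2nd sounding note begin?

note 2 onset = 3b = 1551.724ms

1. 0.0ms @ 0 + 1551.724ms (3)
2. 1551.724ms @ 3 + 3103.448ms (6)
3. 4655.172ms @ 9 + 775.862ms (3/2)
4. 5431.034ms @ 21/2 + 387.931ms (3/4)
5. 5818.966ms @ 45/4 + 387.931ms (3/4)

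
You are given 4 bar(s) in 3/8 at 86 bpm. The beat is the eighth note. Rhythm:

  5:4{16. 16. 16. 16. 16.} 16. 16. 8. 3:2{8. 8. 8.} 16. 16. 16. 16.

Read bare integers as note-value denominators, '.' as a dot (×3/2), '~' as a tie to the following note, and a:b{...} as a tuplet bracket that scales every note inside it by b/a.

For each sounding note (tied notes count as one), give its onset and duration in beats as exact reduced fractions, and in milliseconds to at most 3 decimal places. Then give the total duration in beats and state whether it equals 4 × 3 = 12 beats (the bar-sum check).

1) 0.0ms=0b +418.605ms=3/5b
2) 418.605ms=3/5b +418.605ms=3/5b
3) 837.209ms=6/5b +418.605ms=3/5b
4) 1255.814ms=9/5b +418.605ms=3/5b
5) 1674.419ms=12/5b +418.605ms=3/5b
6) 2093.023ms=3b +523.256ms=3/4b
7) 2616.279ms=15/4b +523.256ms=3/4b
8) 3139.535ms=9/2b +1046.512ms=3/2b
9) 4186.047ms=6b +697.674ms=1b
10) 4883.721ms=7b +697.674ms=1b
11) 5581.395ms=8b +697.674ms=1b
12) 6279.07ms=9b +523.256ms=3/4b
13) 6802.326ms=39/4b +523.256ms=3/4b
14) 7325.581ms=21/2b +523.256ms=3/4b
15) 7848.837ms=45/4b +523.256ms=3/4b
Σ=12b of 12 (86bpm 3/8) — PASS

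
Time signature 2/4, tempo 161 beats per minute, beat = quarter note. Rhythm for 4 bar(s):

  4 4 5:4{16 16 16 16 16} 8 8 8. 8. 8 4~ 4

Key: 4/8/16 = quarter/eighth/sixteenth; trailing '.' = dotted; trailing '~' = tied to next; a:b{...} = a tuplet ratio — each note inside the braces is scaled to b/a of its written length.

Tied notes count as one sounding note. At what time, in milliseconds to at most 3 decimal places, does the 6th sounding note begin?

note 6 onset = 13/5b = 968.944ms

1. 0.0ms @ 0 + 372.671ms (1)
2. 372.671ms @ 1 + 372.671ms (1)
3. 745.342ms @ 2 + 74.534ms (1/5)
4. 819.876ms @ 11/5 + 74.534ms (1/5)
5. 894.41ms @ 12/5 + 74.534ms (1/5)
6. 968.944ms @ 13/5 + 74.534ms (1/5)
7. 1043.478ms @ 14/5 + 74.534ms (1/5)
8. 1118.012ms @ 3 + 186.335ms (1/2)
9. 1304.348ms @ 7/2 + 186.335ms (1/2)
10. 1490.683ms @ 4 + 279.503ms (3/4)
11. 1770.186ms @ 19/4 + 279.503ms (3/4)
12. 2049.689ms @ 11/2 + 186.335ms (1/2)
13. 2236.025ms @ 6 + 745.342ms (2)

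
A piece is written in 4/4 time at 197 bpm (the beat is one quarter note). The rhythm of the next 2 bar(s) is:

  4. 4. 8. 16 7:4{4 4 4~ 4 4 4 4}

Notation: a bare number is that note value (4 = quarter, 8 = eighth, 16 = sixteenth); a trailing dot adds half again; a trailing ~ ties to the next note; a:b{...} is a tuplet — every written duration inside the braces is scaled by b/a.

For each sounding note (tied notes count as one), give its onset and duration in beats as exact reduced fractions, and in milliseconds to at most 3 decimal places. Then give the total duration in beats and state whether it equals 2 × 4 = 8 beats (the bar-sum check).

1) 0.0ms=0b +456.853ms=3/2b
2) 456.853ms=3/2b +456.853ms=3/2b
3) 913.706ms=3b +228.426ms=3/4b
4) 1142.132ms=15/4b +76.142ms=1/4b
5) 1218.274ms=4b +174.039ms=4/7b
6) 1392.313ms=32/7b +174.039ms=4/7b
7) 1566.352ms=36/7b +348.078ms=8/7b
8) 1914.431ms=44/7b +174.039ms=4/7b
9) 2088.47ms=48/7b +174.039ms=4/7b
10) 2262.509ms=52/7b +174.039ms=4/7b
Σ=8b of 8 (197bpm 4/4) — PASS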